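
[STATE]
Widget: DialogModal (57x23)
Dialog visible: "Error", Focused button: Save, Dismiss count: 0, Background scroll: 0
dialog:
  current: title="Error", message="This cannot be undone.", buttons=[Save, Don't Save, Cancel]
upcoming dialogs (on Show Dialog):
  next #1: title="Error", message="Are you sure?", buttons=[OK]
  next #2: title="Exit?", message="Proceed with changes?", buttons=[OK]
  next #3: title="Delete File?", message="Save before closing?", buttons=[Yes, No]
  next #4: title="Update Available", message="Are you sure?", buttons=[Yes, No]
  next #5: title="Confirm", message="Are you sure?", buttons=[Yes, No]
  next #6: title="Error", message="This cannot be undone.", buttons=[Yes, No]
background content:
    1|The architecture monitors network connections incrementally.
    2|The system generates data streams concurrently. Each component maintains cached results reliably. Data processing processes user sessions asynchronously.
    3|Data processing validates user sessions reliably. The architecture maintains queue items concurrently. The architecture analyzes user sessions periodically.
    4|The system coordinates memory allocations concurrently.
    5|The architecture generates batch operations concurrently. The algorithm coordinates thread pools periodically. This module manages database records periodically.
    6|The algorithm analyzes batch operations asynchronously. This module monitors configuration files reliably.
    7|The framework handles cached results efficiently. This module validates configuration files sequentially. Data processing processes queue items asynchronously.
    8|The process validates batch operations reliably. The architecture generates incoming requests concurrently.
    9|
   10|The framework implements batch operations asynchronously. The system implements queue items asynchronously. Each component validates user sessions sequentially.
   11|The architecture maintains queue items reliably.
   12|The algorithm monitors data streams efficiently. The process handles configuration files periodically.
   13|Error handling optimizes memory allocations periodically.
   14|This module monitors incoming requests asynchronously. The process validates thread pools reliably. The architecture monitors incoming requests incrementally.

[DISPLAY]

The architecture monitors network connections incremental
The system generates data streams concurrently. Each comp
Data processing validates user sessions reliably. The arc
The system coordinates memory allocations concurrently.  
The architecture generates batch operations concurrently.
The algorithm analyzes batch operations asynchronously. T
The framework handles cached results efficiently. This mo
The process validates batch operations reliably. The arch
                                                         
The framewor┌──────────────────────────────┐ynchronously.
The architec│            Error             │bly.         
The algorith│    This cannot be undone.    │tly. The proc
Error handli│ [Save]  Don't Save   Cancel  │periodically.
This module └──────────────────────────────┘hronously. Th
                                                         
                                                         
                                                         
                                                         
                                                         
                                                         
                                                         
                                                         
                                                         


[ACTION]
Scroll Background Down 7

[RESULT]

The process validates batch operations reliably. The arch
                                                         
The framework implements batch operations asynchronously.
The architecture maintains queue items reliably.         
The algorithm monitors data streams efficiently. The proc
Error handling optimizes memory allocations periodically.
This module monitors incoming requests asynchronously. Th
                                                         
                                                         
            ┌──────────────────────────────┐             
            │            Error             │             
            │    This cannot be undone.    │             
            │ [Save]  Don't Save   Cancel  │             
            └──────────────────────────────┘             
                                                         
                                                         
                                                         
                                                         
                                                         
                                                         
                                                         
                                                         
                                                         


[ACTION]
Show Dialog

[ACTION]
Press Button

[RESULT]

The process validates batch operations reliably. The arch
                                                         
The framework implements batch operations asynchronously.
The architecture maintains queue items reliably.         
The algorithm monitors data streams efficiently. The proc
Error handling optimizes memory allocations periodically.
This module monitors incoming requests asynchronously. Th
                                                         
                                                         
                                                         
                                                         
                                                         
                                                         
                                                         
                                                         
                                                         
                                                         
                                                         
                                                         
                                                         
                                                         
                                                         
                                                         


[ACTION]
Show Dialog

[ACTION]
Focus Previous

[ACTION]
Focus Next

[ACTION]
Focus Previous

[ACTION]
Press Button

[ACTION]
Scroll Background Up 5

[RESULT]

Data processing validates user sessions reliably. The arc
The system coordinates memory allocations concurrently.  
The architecture generates batch operations concurrently.
The algorithm analyzes batch operations asynchronously. T
The framework handles cached results efficiently. This mo
The process validates batch operations reliably. The arch
                                                         
The framework implements batch operations asynchronously.
The architecture maintains queue items reliably.         
The algorithm monitors data streams efficiently. The proc
Error handling optimizes memory allocations periodically.
This module monitors incoming requests asynchronously. Th
                                                         
                                                         
                                                         
                                                         
                                                         
                                                         
                                                         
                                                         
                                                         
                                                         
                                                         


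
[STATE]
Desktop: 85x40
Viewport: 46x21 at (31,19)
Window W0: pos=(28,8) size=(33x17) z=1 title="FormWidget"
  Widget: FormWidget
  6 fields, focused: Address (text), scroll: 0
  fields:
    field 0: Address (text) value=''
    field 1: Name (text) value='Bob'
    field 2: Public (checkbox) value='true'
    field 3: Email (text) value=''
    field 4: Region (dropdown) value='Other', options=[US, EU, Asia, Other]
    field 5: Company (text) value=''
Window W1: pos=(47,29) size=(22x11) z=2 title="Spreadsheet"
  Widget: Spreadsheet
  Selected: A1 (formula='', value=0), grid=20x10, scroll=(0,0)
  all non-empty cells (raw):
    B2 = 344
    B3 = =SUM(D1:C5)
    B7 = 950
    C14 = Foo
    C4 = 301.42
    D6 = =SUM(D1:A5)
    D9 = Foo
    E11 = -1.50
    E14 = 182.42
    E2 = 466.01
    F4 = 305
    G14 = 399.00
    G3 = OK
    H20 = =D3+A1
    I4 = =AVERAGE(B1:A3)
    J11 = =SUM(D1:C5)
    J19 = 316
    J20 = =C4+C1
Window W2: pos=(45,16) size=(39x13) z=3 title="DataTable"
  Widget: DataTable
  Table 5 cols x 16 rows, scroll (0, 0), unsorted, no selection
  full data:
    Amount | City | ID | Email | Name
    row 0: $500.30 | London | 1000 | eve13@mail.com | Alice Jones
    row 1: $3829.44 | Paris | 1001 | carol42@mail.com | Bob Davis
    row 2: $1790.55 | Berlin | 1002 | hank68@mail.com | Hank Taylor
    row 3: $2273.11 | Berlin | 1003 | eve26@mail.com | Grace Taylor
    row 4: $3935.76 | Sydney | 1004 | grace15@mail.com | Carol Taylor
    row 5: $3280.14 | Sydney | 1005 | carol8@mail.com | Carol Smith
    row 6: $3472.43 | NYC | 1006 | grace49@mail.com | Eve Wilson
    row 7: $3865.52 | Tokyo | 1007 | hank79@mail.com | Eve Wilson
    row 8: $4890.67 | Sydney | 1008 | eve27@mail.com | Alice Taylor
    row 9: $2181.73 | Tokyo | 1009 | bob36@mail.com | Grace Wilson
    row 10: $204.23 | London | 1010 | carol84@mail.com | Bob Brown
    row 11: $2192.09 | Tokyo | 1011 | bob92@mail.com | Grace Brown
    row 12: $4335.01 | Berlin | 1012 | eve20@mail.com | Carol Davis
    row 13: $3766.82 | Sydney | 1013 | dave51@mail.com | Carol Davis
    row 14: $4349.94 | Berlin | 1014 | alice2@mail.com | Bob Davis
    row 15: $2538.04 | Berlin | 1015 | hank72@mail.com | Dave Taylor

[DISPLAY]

              ┃Amount  │City  │ID  │Email     
              ┃────────┼──────┼────┼──────────
              ┃$500.30 │London│1000│eve13@mail
              ┃$3829.44│Paris │1001│carol42@ma
              ┃$1790.55│Berlin│1002│hank68@mai
━━━━━━━━━━━━━━┃$2273.11│Berlin│1003│eve26@mail
              ┃$3935.76│Sydney│1004│grace15@ma
              ┃$3280.14│Sydney│1005│carol8@mai
              ┃$3472.43│NYC   │1006│grace49@ma
              ┗━━━━━━━━━━━━━━━━━━━━━━━━━━━━━━━
                ┏━━━━━━━━━━━━━━━━━━━━┓        
                ┃ Spreadsheet        ┃        
                ┠────────────────────┨        
                ┃A1:                 ┃        
                ┃       A       B    ┃        
                ┃--------------------┃        
                ┃  1      [0]       0┃        
                ┃  2        0     344┃        
                ┃  3        0  301.42┃        
                ┃  4        0       0┃        
                ┗━━━━━━━━━━━━━━━━━━━━┛        


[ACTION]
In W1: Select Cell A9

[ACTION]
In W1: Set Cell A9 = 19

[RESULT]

              ┃Amount  │City  │ID  │Email     
              ┃────────┼──────┼────┼──────────
              ┃$500.30 │London│1000│eve13@mail
              ┃$3829.44│Paris │1001│carol42@ma
              ┃$1790.55│Berlin│1002│hank68@mai
━━━━━━━━━━━━━━┃$2273.11│Berlin│1003│eve26@mail
              ┃$3935.76│Sydney│1004│grace15@ma
              ┃$3280.14│Sydney│1005│carol8@mai
              ┃$3472.43│NYC   │1006│grace49@ma
              ┗━━━━━━━━━━━━━━━━━━━━━━━━━━━━━━━
                ┏━━━━━━━━━━━━━━━━━━━━┓        
                ┃ Spreadsheet        ┃        
                ┠────────────────────┨        
                ┃A9: 19              ┃        
                ┃       A       B    ┃        
                ┃--------------------┃        
                ┃  1        0       0┃        
                ┃  2        0     344┃        
                ┃  3        0  301.42┃        
                ┃  4        0       0┃        
                ┗━━━━━━━━━━━━━━━━━━━━┛        


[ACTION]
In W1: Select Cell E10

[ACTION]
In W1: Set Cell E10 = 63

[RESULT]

              ┃Amount  │City  │ID  │Email     
              ┃────────┼──────┼────┼──────────
              ┃$500.30 │London│1000│eve13@mail
              ┃$3829.44│Paris │1001│carol42@ma
              ┃$1790.55│Berlin│1002│hank68@mai
━━━━━━━━━━━━━━┃$2273.11│Berlin│1003│eve26@mail
              ┃$3935.76│Sydney│1004│grace15@ma
              ┃$3280.14│Sydney│1005│carol8@mai
              ┃$3472.43│NYC   │1006│grace49@ma
              ┗━━━━━━━━━━━━━━━━━━━━━━━━━━━━━━━
                ┏━━━━━━━━━━━━━━━━━━━━┓        
                ┃ Spreadsheet        ┃        
                ┠────────────────────┨        
                ┃E10: 63             ┃        
                ┃       A       B    ┃        
                ┃--------------------┃        
                ┃  1        0       0┃        
                ┃  2        0     344┃        
                ┃  3        0  301.42┃        
                ┃  4        0       0┃        
                ┗━━━━━━━━━━━━━━━━━━━━┛        


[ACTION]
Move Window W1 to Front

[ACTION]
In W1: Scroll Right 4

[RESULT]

              ┃Amount  │City  │ID  │Email     
              ┃────────┼──────┼────┼──────────
              ┃$500.30 │London│1000│eve13@mail
              ┃$3829.44│Paris │1001│carol42@ma
              ┃$1790.55│Berlin│1002│hank68@mai
━━━━━━━━━━━━━━┃$2273.11│Berlin│1003│eve26@mail
              ┃$3935.76│Sydney│1004│grace15@ma
              ┃$3280.14│Sydney│1005│carol8@mai
              ┃$3472.43│NYC   │1006│grace49@ma
              ┗━━━━━━━━━━━━━━━━━━━━━━━━━━━━━━━
                ┏━━━━━━━━━━━━━━━━━━━━┓        
                ┃ Spreadsheet        ┃        
                ┠────────────────────┨        
                ┃E10: 63             ┃        
                ┃       E       F    ┃        
                ┃--------------------┃        
                ┃  1        0       0┃        
                ┃  2   466.01       0┃        
                ┃  3        0       0┃        
                ┃  4        0     305┃        
                ┗━━━━━━━━━━━━━━━━━━━━┛        


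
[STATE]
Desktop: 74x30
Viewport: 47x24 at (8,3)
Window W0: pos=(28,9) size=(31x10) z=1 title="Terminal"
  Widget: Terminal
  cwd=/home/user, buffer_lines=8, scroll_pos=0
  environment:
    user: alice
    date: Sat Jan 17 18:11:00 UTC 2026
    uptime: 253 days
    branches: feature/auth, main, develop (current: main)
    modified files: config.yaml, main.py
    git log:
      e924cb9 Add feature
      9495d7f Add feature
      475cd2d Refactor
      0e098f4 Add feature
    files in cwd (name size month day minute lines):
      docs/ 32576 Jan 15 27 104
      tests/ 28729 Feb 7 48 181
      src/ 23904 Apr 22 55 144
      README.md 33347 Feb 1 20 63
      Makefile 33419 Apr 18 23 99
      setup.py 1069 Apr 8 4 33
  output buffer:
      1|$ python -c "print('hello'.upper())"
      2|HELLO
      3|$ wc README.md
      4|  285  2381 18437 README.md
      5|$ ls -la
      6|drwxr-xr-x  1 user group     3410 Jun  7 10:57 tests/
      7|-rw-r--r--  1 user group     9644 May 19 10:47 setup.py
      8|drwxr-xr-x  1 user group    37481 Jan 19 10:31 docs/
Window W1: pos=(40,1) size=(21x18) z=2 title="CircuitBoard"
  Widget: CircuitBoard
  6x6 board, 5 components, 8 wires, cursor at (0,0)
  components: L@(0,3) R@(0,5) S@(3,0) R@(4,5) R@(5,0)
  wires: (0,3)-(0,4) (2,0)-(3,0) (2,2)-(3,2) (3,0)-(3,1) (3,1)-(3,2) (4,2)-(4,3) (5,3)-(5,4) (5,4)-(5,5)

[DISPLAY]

                                ┠──────────────
                                ┃   0 1 2 3 4 5
                                ┃0  [.]        
                                ┃              
                                ┃1             
                                ┃              
                    ┏━━━━━━━━━━━┃2   ·       · 
                    ┃ Terminal  ┃    │       │ 
                    ┠───────────┃3   S ─ · ─ · 
                    ┃$ python -c┃              
                    ┃HELLO      ┃4           · 
                    ┃$ wc README┃              
                    ┃  285  2381┃5   R         
                    ┃$ ls -la   ┃Cursor: (0,0) 
                    ┃drwxr-xr-x ┃              
                    ┗━━━━━━━━━━━┗━━━━━━━━━━━━━━
                                               
                                               
                                               
                                               
                                               
                                               
                                               
                                               


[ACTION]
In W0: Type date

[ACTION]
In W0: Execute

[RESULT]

                                ┠──────────────
                                ┃   0 1 2 3 4 5
                                ┃0  [.]        
                                ┃              
                                ┃1             
                                ┃              
                    ┏━━━━━━━━━━━┃2   ·       · 
                    ┃ Terminal  ┃    │       │ 
                    ┠───────────┃3   S ─ · ─ · 
                    ┃drwxr-xr-x ┃              
                    ┃-rw-r--r-- ┃4           · 
                    ┃drwxr-xr-x ┃              
                    ┃$ date     ┃5   R         
                    ┃Sat Jan 17 ┃Cursor: (0,0) 
                    ┃$ █        ┃              
                    ┗━━━━━━━━━━━┗━━━━━━━━━━━━━━
                                               
                                               
                                               
                                               
                                               
                                               
                                               
                                               


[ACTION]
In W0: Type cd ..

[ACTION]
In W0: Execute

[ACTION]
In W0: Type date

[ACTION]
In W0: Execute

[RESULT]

                                ┠──────────────
                                ┃   0 1 2 3 4 5
                                ┃0  [.]        
                                ┃              
                                ┃1             
                                ┃              
                    ┏━━━━━━━━━━━┃2   ·       · 
                    ┃ Terminal  ┃    │       │ 
                    ┠───────────┃3   S ─ · ─ · 
                    ┃Sat Jan 17 ┃              
                    ┃$ cd ..    ┃4           · 
                    ┃           ┃              
                    ┃$ date     ┃5   R         
                    ┃Sat Jan 17 ┃Cursor: (0,0) 
                    ┃$ █        ┃              
                    ┗━━━━━━━━━━━┗━━━━━━━━━━━━━━
                                               
                                               
                                               
                                               
                                               
                                               
                                               
                                               


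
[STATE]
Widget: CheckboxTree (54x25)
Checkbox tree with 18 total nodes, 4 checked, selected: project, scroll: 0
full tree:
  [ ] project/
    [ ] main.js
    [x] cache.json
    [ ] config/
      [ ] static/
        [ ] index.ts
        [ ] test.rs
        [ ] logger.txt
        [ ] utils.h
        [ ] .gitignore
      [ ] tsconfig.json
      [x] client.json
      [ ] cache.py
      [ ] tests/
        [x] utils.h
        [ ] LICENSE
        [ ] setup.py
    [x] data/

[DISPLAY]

>[-] project/                                         
   [ ] main.js                                        
   [x] cache.json                                     
   [-] config/                                        
     [ ] static/                                      
       [ ] index.ts                                   
       [ ] test.rs                                    
       [ ] logger.txt                                 
       [ ] utils.h                                    
       [ ] .gitignore                                 
     [ ] tsconfig.json                                
     [x] client.json                                  
     [ ] cache.py                                     
     [-] tests/                                       
       [x] utils.h                                    
       [ ] LICENSE                                    
       [ ] setup.py                                   
   [x] data/                                          
                                                      
                                                      
                                                      
                                                      
                                                      
                                                      
                                                      


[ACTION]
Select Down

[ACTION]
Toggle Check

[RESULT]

 [-] project/                                         
>  [x] main.js                                        
   [x] cache.json                                     
   [-] config/                                        
     [ ] static/                                      
       [ ] index.ts                                   
       [ ] test.rs                                    
       [ ] logger.txt                                 
       [ ] utils.h                                    
       [ ] .gitignore                                 
     [ ] tsconfig.json                                
     [x] client.json                                  
     [ ] cache.py                                     
     [-] tests/                                       
       [x] utils.h                                    
       [ ] LICENSE                                    
       [ ] setup.py                                   
   [x] data/                                          
                                                      
                                                      
                                                      
                                                      
                                                      
                                                      
                                                      


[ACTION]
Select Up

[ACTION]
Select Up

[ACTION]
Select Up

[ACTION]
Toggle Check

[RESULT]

>[x] project/                                         
   [x] main.js                                        
   [x] cache.json                                     
   [x] config/                                        
     [x] static/                                      
       [x] index.ts                                   
       [x] test.rs                                    
       [x] logger.txt                                 
       [x] utils.h                                    
       [x] .gitignore                                 
     [x] tsconfig.json                                
     [x] client.json                                  
     [x] cache.py                                     
     [x] tests/                                       
       [x] utils.h                                    
       [x] LICENSE                                    
       [x] setup.py                                   
   [x] data/                                          
                                                      
                                                      
                                                      
                                                      
                                                      
                                                      
                                                      


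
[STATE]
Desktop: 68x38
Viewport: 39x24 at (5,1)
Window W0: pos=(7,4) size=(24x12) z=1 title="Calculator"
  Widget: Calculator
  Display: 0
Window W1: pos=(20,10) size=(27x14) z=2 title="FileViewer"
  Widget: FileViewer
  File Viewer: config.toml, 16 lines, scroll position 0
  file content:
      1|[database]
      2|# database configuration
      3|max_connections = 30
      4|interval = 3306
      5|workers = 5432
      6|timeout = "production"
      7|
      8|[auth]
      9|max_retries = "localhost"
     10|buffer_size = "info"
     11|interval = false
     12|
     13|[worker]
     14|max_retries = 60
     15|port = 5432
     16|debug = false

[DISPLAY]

                                       
                                       
                                       
  ┏━━━━━━━━━━━━━━━━━━━━━━┓             
  ┃ Calculator           ┃             
  ┠──────────────────────┨             
  ┃                     0┃             
  ┃┌───┬───┬───┬───┐     ┃             
  ┃│ 7 │ 8 │ 9 │ ÷ │     ┃             
  ┃├───┼───┼───┏━━━━━━━━━━━━━━━━━━━━━━━
  ┃│ 4 │ 5 │ 6 ┃ FileViewer            
  ┃├───┼───┼───┠───────────────────────
  ┃│ 1 │ 2 │ 3 ┃[database]             
  ┃└───┴───┴───┃# database configuratio
  ┗━━━━━━━━━━━━┃max_connections = 30   
               ┃interval = 3306        
               ┃workers = 5432         
               ┃timeout = "production" 
               ┃                       
               ┃[auth]                 
               ┃max_retries = "localhos
               ┃buffer_size = "info"   
               ┗━━━━━━━━━━━━━━━━━━━━━━━
                                       


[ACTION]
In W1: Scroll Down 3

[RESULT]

                                       
                                       
                                       
  ┏━━━━━━━━━━━━━━━━━━━━━━┓             
  ┃ Calculator           ┃             
  ┠──────────────────────┨             
  ┃                     0┃             
  ┃┌───┬───┬───┬───┐     ┃             
  ┃│ 7 │ 8 │ 9 │ ÷ │     ┃             
  ┃├───┼───┼───┏━━━━━━━━━━━━━━━━━━━━━━━
  ┃│ 4 │ 5 │ 6 ┃ FileViewer            
  ┃├───┼───┼───┠───────────────────────
  ┃│ 1 │ 2 │ 3 ┃interval = 3306        
  ┃└───┴───┴───┃workers = 5432         
  ┗━━━━━━━━━━━━┃timeout = "production" 
               ┃                       
               ┃[auth]                 
               ┃max_retries = "localhos
               ┃buffer_size = "info"   
               ┃interval = false       
               ┃                       
               ┃[worker]               
               ┗━━━━━━━━━━━━━━━━━━━━━━━
                                       


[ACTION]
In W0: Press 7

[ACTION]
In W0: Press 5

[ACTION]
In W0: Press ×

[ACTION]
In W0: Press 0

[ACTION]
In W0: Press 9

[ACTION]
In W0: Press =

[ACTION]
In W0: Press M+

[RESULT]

                                       
                                       
                                       
  ┏━━━━━━━━━━━━━━━━━━━━━━┓             
  ┃ Calculator           ┃             
  ┠──────────────────────┨             
  ┃                   675┃             
  ┃┌───┬───┬───┬───┐     ┃             
  ┃│ 7 │ 8 │ 9 │ ÷ │     ┃             
  ┃├───┼───┼───┏━━━━━━━━━━━━━━━━━━━━━━━
  ┃│ 4 │ 5 │ 6 ┃ FileViewer            
  ┃├───┼───┼───┠───────────────────────
  ┃│ 1 │ 2 │ 3 ┃interval = 3306        
  ┃└───┴───┴───┃workers = 5432         
  ┗━━━━━━━━━━━━┃timeout = "production" 
               ┃                       
               ┃[auth]                 
               ┃max_retries = "localhos
               ┃buffer_size = "info"   
               ┃interval = false       
               ┃                       
               ┃[worker]               
               ┗━━━━━━━━━━━━━━━━━━━━━━━
                                       


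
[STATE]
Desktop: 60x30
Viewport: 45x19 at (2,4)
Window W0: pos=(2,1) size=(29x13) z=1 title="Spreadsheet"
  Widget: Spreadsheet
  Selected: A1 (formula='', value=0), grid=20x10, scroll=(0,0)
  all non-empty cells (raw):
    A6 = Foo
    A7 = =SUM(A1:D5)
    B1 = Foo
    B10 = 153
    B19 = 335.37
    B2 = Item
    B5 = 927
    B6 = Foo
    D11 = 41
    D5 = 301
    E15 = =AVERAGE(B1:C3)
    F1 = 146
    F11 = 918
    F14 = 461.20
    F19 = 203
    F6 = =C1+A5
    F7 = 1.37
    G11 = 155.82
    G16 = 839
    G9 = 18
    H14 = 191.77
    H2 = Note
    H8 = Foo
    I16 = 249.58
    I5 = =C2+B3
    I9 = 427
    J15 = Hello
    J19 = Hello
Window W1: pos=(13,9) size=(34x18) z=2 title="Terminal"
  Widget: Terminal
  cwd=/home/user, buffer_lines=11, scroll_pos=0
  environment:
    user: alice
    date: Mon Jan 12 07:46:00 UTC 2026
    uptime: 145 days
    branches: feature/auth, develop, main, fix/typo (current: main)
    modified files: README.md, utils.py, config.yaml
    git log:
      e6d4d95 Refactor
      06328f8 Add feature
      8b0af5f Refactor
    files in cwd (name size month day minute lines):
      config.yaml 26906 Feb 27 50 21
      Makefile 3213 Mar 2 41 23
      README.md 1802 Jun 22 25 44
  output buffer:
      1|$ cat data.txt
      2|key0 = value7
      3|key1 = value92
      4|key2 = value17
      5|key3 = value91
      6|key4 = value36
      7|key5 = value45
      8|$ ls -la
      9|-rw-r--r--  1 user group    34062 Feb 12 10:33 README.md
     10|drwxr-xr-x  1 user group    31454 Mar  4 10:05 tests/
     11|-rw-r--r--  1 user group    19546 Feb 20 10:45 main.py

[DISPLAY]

┃A1:                        ┃                
┃       A       B       C   ┃                
┃---------------------------┃                
┃  1      [0]Foo            ┃                
┃  2        0Item           ┃                
┃  3       ┏━━━━━━━━━━━━━━━━━━━━━━━━━━━━━━━━┓
┃  4       ┃ Terminal                       ┃
┃  5       ┠────────────────────────────────┨
┃  6 Foo   ┃$ cat data.txt                  ┃
┗━━━━━━━━━━┃key0 = value7                   ┃
           ┃key1 = value92                  ┃
           ┃key2 = value17                  ┃
           ┃key3 = value91                  ┃
           ┃key4 = value36                  ┃
           ┃key5 = value45                  ┃
           ┃$ ls -la                        ┃
           ┃-rw-r--r--  1 user group    3406┃
           ┃drwxr-xr-x  1 user group    3145┃
           ┃-rw-r--r--  1 user group    1954┃


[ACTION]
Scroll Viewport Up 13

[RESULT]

                                             
┏━━━━━━━━━━━━━━━━━━━━━━━━━━━┓                
┃ Spreadsheet               ┃                
┠───────────────────────────┨                
┃A1:                        ┃                
┃       A       B       C   ┃                
┃---------------------------┃                
┃  1      [0]Foo            ┃                
┃  2        0Item           ┃                
┃  3       ┏━━━━━━━━━━━━━━━━━━━━━━━━━━━━━━━━┓
┃  4       ┃ Terminal                       ┃
┃  5       ┠────────────────────────────────┨
┃  6 Foo   ┃$ cat data.txt                  ┃
┗━━━━━━━━━━┃key0 = value7                   ┃
           ┃key1 = value92                  ┃
           ┃key2 = value17                  ┃
           ┃key3 = value91                  ┃
           ┃key4 = value36                  ┃
           ┃key5 = value45                  ┃


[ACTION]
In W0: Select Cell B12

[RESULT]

                                             
┏━━━━━━━━━━━━━━━━━━━━━━━━━━━┓                
┃ Spreadsheet               ┃                
┠───────────────────────────┨                
┃B12:                       ┃                
┃       A       B       C   ┃                
┃---------------------------┃                
┃  1        0Foo            ┃                
┃  2        0Item           ┃                
┃  3       ┏━━━━━━━━━━━━━━━━━━━━━━━━━━━━━━━━┓
┃  4       ┃ Terminal                       ┃
┃  5       ┠────────────────────────────────┨
┃  6 Foo   ┃$ cat data.txt                  ┃
┗━━━━━━━━━━┃key0 = value7                   ┃
           ┃key1 = value92                  ┃
           ┃key2 = value17                  ┃
           ┃key3 = value91                  ┃
           ┃key4 = value36                  ┃
           ┃key5 = value45                  ┃


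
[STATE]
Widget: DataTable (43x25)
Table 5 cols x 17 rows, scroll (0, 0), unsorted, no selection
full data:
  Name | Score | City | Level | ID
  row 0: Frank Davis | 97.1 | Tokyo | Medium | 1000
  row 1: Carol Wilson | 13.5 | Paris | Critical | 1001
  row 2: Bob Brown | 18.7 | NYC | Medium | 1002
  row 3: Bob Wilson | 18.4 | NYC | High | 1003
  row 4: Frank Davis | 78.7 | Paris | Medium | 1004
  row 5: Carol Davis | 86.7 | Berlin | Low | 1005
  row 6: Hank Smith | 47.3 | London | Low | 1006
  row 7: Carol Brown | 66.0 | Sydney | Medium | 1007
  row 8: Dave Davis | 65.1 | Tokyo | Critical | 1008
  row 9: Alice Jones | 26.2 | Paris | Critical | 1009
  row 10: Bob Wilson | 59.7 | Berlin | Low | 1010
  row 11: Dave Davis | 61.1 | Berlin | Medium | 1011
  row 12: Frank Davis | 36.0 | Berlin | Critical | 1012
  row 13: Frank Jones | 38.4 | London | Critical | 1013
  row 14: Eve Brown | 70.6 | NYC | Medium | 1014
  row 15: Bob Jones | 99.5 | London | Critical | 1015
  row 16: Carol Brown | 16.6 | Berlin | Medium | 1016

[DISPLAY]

Name        │Score│City  │Level   │ID      
────────────┼─────┼──────┼────────┼────    
Frank Davis │97.1 │Tokyo │Medium  │1000    
Carol Wilson│13.5 │Paris │Critical│1001    
Bob Brown   │18.7 │NYC   │Medium  │1002    
Bob Wilson  │18.4 │NYC   │High    │1003    
Frank Davis │78.7 │Paris │Medium  │1004    
Carol Davis │86.7 │Berlin│Low     │1005    
Hank Smith  │47.3 │London│Low     │1006    
Carol Brown │66.0 │Sydney│Medium  │1007    
Dave Davis  │65.1 │Tokyo │Critical│1008    
Alice Jones │26.2 │Paris │Critical│1009    
Bob Wilson  │59.7 │Berlin│Low     │1010    
Dave Davis  │61.1 │Berlin│Medium  │1011    
Frank Davis │36.0 │Berlin│Critical│1012    
Frank Jones │38.4 │London│Critical│1013    
Eve Brown   │70.6 │NYC   │Medium  │1014    
Bob Jones   │99.5 │London│Critical│1015    
Carol Brown │16.6 │Berlin│Medium  │1016    
                                           
                                           
                                           
                                           
                                           
                                           


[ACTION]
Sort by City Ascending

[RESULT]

Name        │Score│City ▲│Level   │ID      
────────────┼─────┼──────┼────────┼────    
Carol Davis │86.7 │Berlin│Low     │1005    
Bob Wilson  │59.7 │Berlin│Low     │1010    
Dave Davis  │61.1 │Berlin│Medium  │1011    
Frank Davis │36.0 │Berlin│Critical│1012    
Carol Brown │16.6 │Berlin│Medium  │1016    
Hank Smith  │47.3 │London│Low     │1006    
Frank Jones │38.4 │London│Critical│1013    
Bob Jones   │99.5 │London│Critical│1015    
Bob Brown   │18.7 │NYC   │Medium  │1002    
Bob Wilson  │18.4 │NYC   │High    │1003    
Eve Brown   │70.6 │NYC   │Medium  │1014    
Carol Wilson│13.5 │Paris │Critical│1001    
Frank Davis │78.7 │Paris │Medium  │1004    
Alice Jones │26.2 │Paris │Critical│1009    
Carol Brown │66.0 │Sydney│Medium  │1007    
Frank Davis │97.1 │Tokyo │Medium  │1000    
Dave Davis  │65.1 │Tokyo │Critical│1008    
                                           
                                           
                                           
                                           
                                           
                                           


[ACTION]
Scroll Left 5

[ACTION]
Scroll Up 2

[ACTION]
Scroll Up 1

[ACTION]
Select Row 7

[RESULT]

Name        │Score│City ▲│Level   │ID      
────────────┼─────┼──────┼────────┼────    
Carol Davis │86.7 │Berlin│Low     │1005    
Bob Wilson  │59.7 │Berlin│Low     │1010    
Dave Davis  │61.1 │Berlin│Medium  │1011    
Frank Davis │36.0 │Berlin│Critical│1012    
Carol Brown │16.6 │Berlin│Medium  │1016    
Hank Smith  │47.3 │London│Low     │1006    
Frank Jones │38.4 │London│Critical│1013    
>ob Jones   │99.5 │London│Critical│1015    
Bob Brown   │18.7 │NYC   │Medium  │1002    
Bob Wilson  │18.4 │NYC   │High    │1003    
Eve Brown   │70.6 │NYC   │Medium  │1014    
Carol Wilson│13.5 │Paris │Critical│1001    
Frank Davis │78.7 │Paris │Medium  │1004    
Alice Jones │26.2 │Paris │Critical│1009    
Carol Brown │66.0 │Sydney│Medium  │1007    
Frank Davis │97.1 │Tokyo │Medium  │1000    
Dave Davis  │65.1 │Tokyo │Critical│1008    
                                           
                                           
                                           
                                           
                                           
                                           
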